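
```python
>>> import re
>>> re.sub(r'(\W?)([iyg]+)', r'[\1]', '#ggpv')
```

'[#]pv'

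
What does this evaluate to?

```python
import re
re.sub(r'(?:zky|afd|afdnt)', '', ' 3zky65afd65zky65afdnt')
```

' 3656565nt'

`|` is ordered: at each position the engine commits to the first alternative that works.
Matches: at [2:5] → 'zky'; at [7:10] → 'afd'; at [12:15] → 'zky'; at [17:20] → 'afd'.
`sub` substitutes '' at each match site.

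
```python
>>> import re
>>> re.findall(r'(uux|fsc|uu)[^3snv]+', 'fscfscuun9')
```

['fsc']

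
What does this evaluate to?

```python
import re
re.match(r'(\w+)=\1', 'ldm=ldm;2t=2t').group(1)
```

The match spans [0:7] → 'ldm=ldm'.
Captured: group 1 = 'ldm'.

'ldm'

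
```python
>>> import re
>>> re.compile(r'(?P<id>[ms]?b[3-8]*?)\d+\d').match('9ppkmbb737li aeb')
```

None

This matches optionally one of [ms], then a literal 'b', then zero or more of a character in [3-8] (lazy) (captured as 'id'); then one or more of a digit, then a digit.
`re.match` won't scan ahead — the pattern has to work from the very first character.
Here the string doesn't start with a match, so the call returns None.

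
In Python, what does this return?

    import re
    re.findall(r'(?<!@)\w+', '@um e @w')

`(?!…)`/`(?<!…)` only lets a position through if the neighbouring text does NOT match; no characters are consumed.
Walking the string: at [2:3] → 'm'; at [4:5] → 'e'.
`findall` yields the raw match text (2 of them) because the pattern has no groups.

['m', 'e']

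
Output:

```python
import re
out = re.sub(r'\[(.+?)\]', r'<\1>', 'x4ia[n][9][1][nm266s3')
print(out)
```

x4ia<n><9><1>[nm266s3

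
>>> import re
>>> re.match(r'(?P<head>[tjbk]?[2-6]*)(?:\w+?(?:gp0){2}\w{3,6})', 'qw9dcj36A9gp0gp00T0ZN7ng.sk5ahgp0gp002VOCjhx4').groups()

('',)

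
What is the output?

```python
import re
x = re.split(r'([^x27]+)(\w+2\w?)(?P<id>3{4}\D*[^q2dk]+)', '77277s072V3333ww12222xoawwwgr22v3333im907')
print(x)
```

The pattern matches one or more of any character except [x27] (captured); then one or more of a word character, then a literal '2', then optionally a word character (captured); then exactly 4 of the literal '3', then zero or more of a non-digit, then one or more of any character except [q2dk] (captured as 'id').
Matches to split on: at [5:41] → 's072V3333ww12222xoawwwgr22v3333im907'.
Because the pattern has a capturing group, `split` also inserts each captured text between the pieces.

['77277', 's0', '72V3333ww12222xoawwwgr22v', '3333im907', '']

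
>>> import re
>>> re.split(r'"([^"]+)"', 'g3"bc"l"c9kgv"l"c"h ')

With a capturing group present, the delimiter's captured portion is kept in the result list.

['g3', 'bc', 'l', 'c9kgv', 'l', 'c', 'h ']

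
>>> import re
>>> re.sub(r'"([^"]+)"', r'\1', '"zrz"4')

Matches: at [0:5] → '"zrz"'.
`\1` in the replacement pulls in group 1's text for each match.

'zrz4'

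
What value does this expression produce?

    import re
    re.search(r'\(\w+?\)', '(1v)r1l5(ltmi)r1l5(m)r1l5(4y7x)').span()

(0, 4)

`re.search` tries every starting position until one works.
The match spans [0:4] → '(1v)'.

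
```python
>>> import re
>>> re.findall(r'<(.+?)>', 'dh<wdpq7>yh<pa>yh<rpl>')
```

A `+?`/`*?`/`{m,n}?` starts at its minimum and grows only as far as needed for what follows to match.
With a single group, `findall` returns only what that group captured — 3 items.

['wdpq7', 'pa', 'rpl']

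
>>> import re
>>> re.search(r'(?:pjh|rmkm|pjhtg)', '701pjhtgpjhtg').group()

The regex engine tests alternatives in the order written; an earlier branch that matches wins even if a later one would match more.
The match spans [3:6] → 'pjh'.

'pjh'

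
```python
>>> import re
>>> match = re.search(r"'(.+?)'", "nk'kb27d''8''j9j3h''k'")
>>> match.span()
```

The `?` after the quantifier makes it lazy — it takes as little as possible before letting the rest of the pattern try.
The match spans [2:9] → "'kb27d'".

(2, 9)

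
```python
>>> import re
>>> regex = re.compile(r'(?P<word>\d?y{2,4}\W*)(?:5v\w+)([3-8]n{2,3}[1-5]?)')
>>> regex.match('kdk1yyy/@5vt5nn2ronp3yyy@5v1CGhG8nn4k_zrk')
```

The pattern matches optionally a digit, then 2 to 4 of the literal 'y', then zero or more of a non-word character (captured as 'word'); then the literal '5v', then one or more of a word character (non-capturing group); then a character in [3-8], then 2 to 3 of the literal 'n', then optionally a character in [1-5] (captured).
`match` is anchored at position 0; if the pattern doesn't fit there, it returns None.
Here the string doesn't start with a match, so the call returns None.

None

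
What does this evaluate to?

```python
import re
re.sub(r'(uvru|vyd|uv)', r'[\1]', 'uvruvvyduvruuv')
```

'[uvru]v[vyd][uvru][uv]'

The regex engine tests alternatives in the order written; an earlier branch that matches wins even if a later one would match more.
Matches: at [0:4] → 'uvru'; at [5:8] → 'vyd'; at [8:12] → 'uvru'; at [12:14] → 'uv'.
`\1` in the replacement pulls in group 1's text for each match.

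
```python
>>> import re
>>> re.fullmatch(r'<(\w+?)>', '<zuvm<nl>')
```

For `fullmatch`, every character of the input must be accounted for by the pattern.
Here there's no way to consume every character, so the call returns None.

None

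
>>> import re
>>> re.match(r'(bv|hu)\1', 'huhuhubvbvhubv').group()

'huhu'

`\1` has to match the exact text group 1 already captured.
With `match`, the pattern is implicitly anchored at the beginning.
The match spans [0:4] → 'huhu'.
Captured: group 1 = 'hu'.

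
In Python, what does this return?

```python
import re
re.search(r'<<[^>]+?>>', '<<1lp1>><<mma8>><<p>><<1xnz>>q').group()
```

'<<1lp1>>'

`re.search` scans for the first position where the pattern succeeds.
The match spans [0:8] → '<<1lp1>>'.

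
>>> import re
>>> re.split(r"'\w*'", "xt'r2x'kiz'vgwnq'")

['xt', 'kiz', '']

The string is cut at each match, leaving 3 pieces.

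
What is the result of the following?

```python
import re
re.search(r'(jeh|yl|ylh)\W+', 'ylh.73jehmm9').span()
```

`re.search` tries every starting position until one works.
The match spans [0:4] → 'ylh.'.
Captured: group 1 = 'ylh'.

(0, 4)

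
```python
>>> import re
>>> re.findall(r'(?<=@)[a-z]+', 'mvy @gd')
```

The lookaround is zero-width — it requires the adjacent text to match without consuming it, so the asserted text isn't part of the match.
Matches: at [5:7] → 'gd'.
`findall` yields the raw match text (1 of them) because the pattern has no groups.

['gd']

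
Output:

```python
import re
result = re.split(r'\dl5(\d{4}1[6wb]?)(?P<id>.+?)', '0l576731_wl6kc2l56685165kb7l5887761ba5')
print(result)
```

With the lazy modifier that quantifier settles for the fewest repetitions that let the rest of the pattern succeed (the atoms after it are unaffected and can still be greedy).
Because the pattern has a capturing group, `split` also inserts each captured text between the pieces.

['', '76731', '_', 'wl6kc', '668516', '5', 'kb7l5887761ba5']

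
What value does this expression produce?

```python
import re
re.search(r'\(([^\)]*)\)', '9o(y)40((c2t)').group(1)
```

'y'

Unlike `match`, `search` isn't anchored — it looks for the pattern anywhere in the string.
The match spans [2:5] → '(y)'.
Captured: group 1 = 'y'.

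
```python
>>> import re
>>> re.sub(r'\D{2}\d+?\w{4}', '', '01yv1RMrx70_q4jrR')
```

'0170_q4jrR'

Every occurrence is swapped for ''.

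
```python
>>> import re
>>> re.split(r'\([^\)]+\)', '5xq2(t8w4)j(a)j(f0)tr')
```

['5xq2', 'j', 'j', 'tr']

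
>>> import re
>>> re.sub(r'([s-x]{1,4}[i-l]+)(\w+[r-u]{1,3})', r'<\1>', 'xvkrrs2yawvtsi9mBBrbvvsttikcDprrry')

Pattern: 1 to 4 of a character in [s-x], then one or more of a character in [i-l] (captured); then one or more of a word character, then 1 to 3 of a character in [r-u] (captured).
Matches: at [0:33] → 'xvkrrs2yawvtsi9mBBrbvvsttikcDprrr'.
Each match is replaced using the text its own group 1 captured.

'<xvk>y'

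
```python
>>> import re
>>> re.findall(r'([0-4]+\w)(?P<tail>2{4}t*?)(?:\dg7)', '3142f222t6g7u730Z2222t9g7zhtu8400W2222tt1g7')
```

[('30Z', '2222t'), ('400W', '2222tt')]

The pattern matches one or more of a character in [0-4], then a word character (captured); then exactly 4 of the literal '2', then zero or more of the literal 't' (lazy) (captured as 'tail'); then a digit, then the literal 'g7' (non-capturing group).
Walking the string: at [14:25] match '30Z2222t9g7', groups = ('30Z', '2222t'); at [30:43] match '400W2222tt1g7', groups = ('400W', '2222tt').
Multiple groups make `findall` return tuples — one 2-tuple for each match.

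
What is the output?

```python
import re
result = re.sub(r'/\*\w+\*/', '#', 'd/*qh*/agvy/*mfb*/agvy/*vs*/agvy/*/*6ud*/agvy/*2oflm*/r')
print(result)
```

d#agvy#agvy#agvy/*#agvy#r

`sub` substitutes '#' at each match site.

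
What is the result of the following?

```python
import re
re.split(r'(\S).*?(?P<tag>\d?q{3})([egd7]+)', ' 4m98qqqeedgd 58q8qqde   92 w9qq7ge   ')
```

[' ', '4', '8qqq', 'eedgd', ' 58q8qqde   92 w9qq7ge   ']

A `+?`/`*?`/`{m,n}?` starts at its minimum and grows only as far as needed for what follows to match.
`re.split` interleaves the captured-group text with the surrounding fragments.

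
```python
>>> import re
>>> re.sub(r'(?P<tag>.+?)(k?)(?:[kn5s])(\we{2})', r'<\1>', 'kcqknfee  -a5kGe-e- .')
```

'<kcq>  -a5kGe-e- .'

The pattern matches one or more of any character (lazy) (captured as 'tag'); then optionally a literal 'k' (captured); then one of [kn5s] (non-capturing group); then a word character, then exactly 2 of a literal 'e' (captured).
Lazy quantifiers expand one character at a time until the remainder of the pattern can match.
Matches: at [0:8] → 'kcqknfee'.
Each match is replaced using the text its own group 1 captured.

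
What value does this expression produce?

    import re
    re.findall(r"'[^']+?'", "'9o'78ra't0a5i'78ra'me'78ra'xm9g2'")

["'9o'", "'t0a5i'", "'me'", "'xm9g2'"]

Matches: at [0:4] → "'9o'"; at [8:15] → "'t0a5i'"; at [19:23] → "'me'"; at [27:34] → "'xm9g2'".
Since nothing is captured, `findall` lists the 4 matched substrings directly.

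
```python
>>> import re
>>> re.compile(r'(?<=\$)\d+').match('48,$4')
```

None

The lookaround is zero-width — it requires the adjacent text to match without consuming it, so the asserted text isn't part of the match.
`match` is anchored at position 0; if the pattern doesn't fit there, it returns None.
Here the string doesn't start with a match, so the call returns None.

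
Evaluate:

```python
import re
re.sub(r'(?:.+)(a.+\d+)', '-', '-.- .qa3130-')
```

The pattern matches one or more of any character (non-capturing group); then a literal 'a', then one or more of any character, then one or more of a digit (captured).
Matches: at [0:11] → '-.- .qa3130'.
`sub` substitutes '-' at each match site.

'--'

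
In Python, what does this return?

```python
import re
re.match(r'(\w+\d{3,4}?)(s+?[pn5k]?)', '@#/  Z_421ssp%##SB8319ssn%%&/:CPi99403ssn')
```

None

Pattern: one or more of a word character, then 3 to 4 of a digit (lazy) (captured); then one or more of the literal 's' (lazy), then optionally one of [pn5k] (captured).
`match` is anchored at position 0; if the pattern doesn't fit there, it returns None.
Here the string doesn't start with a match, so the call returns None.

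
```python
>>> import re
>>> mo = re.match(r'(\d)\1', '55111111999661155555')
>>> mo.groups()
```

After group 1 captures some text, `\1` only succeeds where that same text appears again.
`re.match` won't scan ahead — the pattern has to work from the very first character.
The match spans [0:2] → '55'.
Captured: group 1 = '5'.

('5',)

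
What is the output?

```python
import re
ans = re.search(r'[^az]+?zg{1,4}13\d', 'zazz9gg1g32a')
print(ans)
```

Pattern: one or more of any character except [az] (lazy), then a literal 'z'; then 1 to 4 of a literal 'g', then the literal '13', then a digit.
Here the pattern never matches, so the call returns None.

None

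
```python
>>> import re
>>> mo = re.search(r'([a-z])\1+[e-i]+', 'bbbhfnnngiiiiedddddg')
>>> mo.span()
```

A backreference is literal: `\1` must see the identical characters the first group matched.
The match spans [0:5] → 'bbbhf'.

(0, 5)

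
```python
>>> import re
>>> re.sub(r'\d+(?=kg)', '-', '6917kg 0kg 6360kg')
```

The lookaround is zero-width — it requires the adjacent text to match without consuming it, so the asserted text isn't part of the match.
Matches: at [0:4] → '6917'; at [7:8] → '0'; at [11:15] → '6360'.
Each match is replaced by '-'.

'-kg -kg -kg'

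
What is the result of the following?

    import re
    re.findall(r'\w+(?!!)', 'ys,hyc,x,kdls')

A negative assertion filters positions out without eating any characters.
Matches: at [0:2] → 'ys'; at [3:6] → 'hyc'; at [7:8] → 'x'; at [9:13] → 'kdls'.
With no groups in the pattern, `findall` gives back each whole match — 4 here.

['ys', 'hyc', 'x', 'kdls']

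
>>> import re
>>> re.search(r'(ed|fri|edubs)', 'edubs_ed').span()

(0, 2)

Branches in `(...|...)` are attempted left-to-right; the first branch that allows the whole pattern to succeed is taken.
`re.search` tries every starting position until one works.
The match spans [0:2] → 'ed'.
Captured: group 1 = 'ed'.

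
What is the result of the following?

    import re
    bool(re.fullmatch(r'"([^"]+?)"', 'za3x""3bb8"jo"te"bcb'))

False

For `fullmatch`, every character of the input must be accounted for by the pattern.
Here the string isn't matched end-to-end, so the call returns None, and `bool(None)` is False.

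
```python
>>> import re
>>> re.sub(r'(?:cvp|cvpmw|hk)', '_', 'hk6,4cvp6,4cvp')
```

`sub` substitutes '_' at each match site.

'_6,4_6,4_'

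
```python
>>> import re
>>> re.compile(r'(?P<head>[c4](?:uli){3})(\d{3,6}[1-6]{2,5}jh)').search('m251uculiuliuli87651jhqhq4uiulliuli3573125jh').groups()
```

Pattern: one of [c4], then the literal 'uli' repeated 3 times (captured as 'head'); then 3 to 6 of a digit, then 2 to 5 of a character in [1-6], then the literal 'jh' (captured).
`re.search` scans for the first position where the pattern succeeds.
The match spans [5:22] → 'culiuliuli87651jh'.
Captured: group 1 = 'culiuliuli', group 2 = '87651jh'.

('culiuliuli', '87651jh')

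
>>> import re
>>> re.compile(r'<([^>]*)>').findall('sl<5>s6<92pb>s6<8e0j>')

['5', '92pb', '8e0j']

Matches: at [2:5] match '<5>', group 1 = '5'; at [7:13] match '<92pb>', group 1 = '92pb'; at [15:21] match '<8e0j>', group 1 = '8e0j'.
Because there's exactly one group, `findall` drops the full match and keeps group 1 from each hit.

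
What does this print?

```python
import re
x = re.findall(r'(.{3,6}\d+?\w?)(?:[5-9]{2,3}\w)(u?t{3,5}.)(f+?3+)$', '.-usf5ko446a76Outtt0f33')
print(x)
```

[('usf5ko446a', 'uttt0', 'f33')]

Multiple groups make `findall` return tuples — one 3-tuple for the one match.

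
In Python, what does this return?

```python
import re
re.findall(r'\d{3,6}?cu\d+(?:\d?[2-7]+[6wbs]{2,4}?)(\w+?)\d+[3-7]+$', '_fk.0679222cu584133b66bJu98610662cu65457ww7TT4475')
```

One capturing group, so `findall` returns just the captured substring from the one match — 1 in all.

['6bJu98610662cu65457ww7TT']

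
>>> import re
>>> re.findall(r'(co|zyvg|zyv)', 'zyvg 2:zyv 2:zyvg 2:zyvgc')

Alternation tries branches left to right and keeps the first one that lets the overall match succeed at that position.
Walking the string: at [0:4] match 'zyvg', group 1 = 'zyvg'; at [7:10] match 'zyv', group 1 = 'zyv'; at [13:17] match 'zyvg', group 1 = 'zyvg'; at [20:24] match 'zyvg', group 1 = 'zyvg'.
`findall` collects group 1 from each match (4 total).

['zyvg', 'zyv', 'zyvg', 'zyvg']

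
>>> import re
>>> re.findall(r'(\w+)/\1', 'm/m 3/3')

['m', '3']

The backreference `\1` re-matches whatever the first group consumed, character for character.
Because there's exactly one group, `findall` drops the full match and keeps group 1 from each hit.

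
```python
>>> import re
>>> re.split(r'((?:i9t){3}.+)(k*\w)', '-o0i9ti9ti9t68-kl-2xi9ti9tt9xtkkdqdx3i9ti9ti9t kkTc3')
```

This matches the literal 'i9t' repeated 3 times, then one or more of any character (captured); then zero or more of a literal 'k', then a word character (captured).
Matches to split on: at [3:52] → 'i9ti9ti9t68-kl-2xi9ti9tt9xtkkdqdx3i9ti9ti9t kkTc3'.
The group in the pattern means `split` returns the separators' captures alongside the pieces.

['-o0', 'i9ti9ti9t68-kl-2xi9ti9tt9xtkkdqdx3i9ti9ti9t kkTc', '3', '']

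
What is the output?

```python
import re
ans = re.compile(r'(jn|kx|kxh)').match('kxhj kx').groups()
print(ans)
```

The match spans [0:2] → 'kx'.
Captured: group 1 = 'kx'.

('kx',)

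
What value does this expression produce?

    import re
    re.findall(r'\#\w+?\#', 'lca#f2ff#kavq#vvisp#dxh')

['#f2ff#', '#vvisp#']

Walking the string: at [3:9] → '#f2ff#'; at [13:20] → '#vvisp#'.
`findall` yields the raw match text (2 of them) because the pattern has no groups.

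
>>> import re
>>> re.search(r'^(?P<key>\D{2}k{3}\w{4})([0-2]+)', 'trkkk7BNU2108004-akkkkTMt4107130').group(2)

'210'

The pattern matches anchored at the start of the string; then exactly 2 of a non-digit, then exactly 3 of the literal 'k', then exactly 4 of a word character (captured as 'key'); then one or more of a character in [0-2] (captured).
`search` walks the string left to right and returns the first match it finds.
The match spans [0:12] → 'trkkk7BNU210'.
Captured: group 1 = 'trkkk7BNU', group 2 = '210'.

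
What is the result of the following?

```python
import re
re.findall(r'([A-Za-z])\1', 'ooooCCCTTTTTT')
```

The backreference `\1` re-matches whatever the first group consumed, character for character.
Matches: at [0:2] match 'oo', group 1 = 'o'; at [2:4] match 'oo', group 1 = 'o'; at [4:6] match 'CC', group 1 = 'C'; at [7:9] match 'TT', group 1 = 'T'; at [9:11] match 'TT', group 1 = 'T'; ….
One capturing group, so `findall` returns just the captured substring from each match — 6 in all.

['o', 'o', 'C', 'T', 'T', 'T']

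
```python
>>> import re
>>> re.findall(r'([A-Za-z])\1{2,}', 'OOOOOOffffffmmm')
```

['O', 'f', 'm']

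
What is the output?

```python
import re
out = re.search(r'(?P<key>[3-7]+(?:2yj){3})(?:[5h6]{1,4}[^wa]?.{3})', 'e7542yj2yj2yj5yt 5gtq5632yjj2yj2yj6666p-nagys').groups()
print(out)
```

('7542yj2yj2yj',)

The match spans [1:18] → '7542yj2yj2yj5yt 5'.
Captured: group 1 = '7542yj2yj2yj'.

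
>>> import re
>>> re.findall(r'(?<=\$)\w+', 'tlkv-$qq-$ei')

['qq', 'ei']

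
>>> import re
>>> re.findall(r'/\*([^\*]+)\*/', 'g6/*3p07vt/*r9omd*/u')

Because there's exactly one group, `findall` drops the full match and keeps group 1 from the one hit.

['r9omd']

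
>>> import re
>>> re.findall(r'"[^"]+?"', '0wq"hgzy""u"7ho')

Scanning left to right: at [3:9] → '"hgzy"'; at [9:12] → '"u"'.
No capturing groups, so `findall` returns the 2 full match strings.

['"hgzy"', '"u"']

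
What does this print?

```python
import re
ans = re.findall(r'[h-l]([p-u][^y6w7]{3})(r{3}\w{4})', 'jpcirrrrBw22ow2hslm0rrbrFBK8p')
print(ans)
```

2 groups means the one result is a tuple of 2 captured strings — 1 here.

[('pcir', 'rrrBw22')]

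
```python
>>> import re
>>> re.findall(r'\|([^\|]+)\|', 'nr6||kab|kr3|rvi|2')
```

['kab', 'rvi']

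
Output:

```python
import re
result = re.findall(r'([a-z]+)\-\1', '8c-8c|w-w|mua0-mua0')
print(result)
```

`\1` has to match the exact text group 1 already captured.
With a single group, `findall` returns only what that group captured — 1 item.

['w']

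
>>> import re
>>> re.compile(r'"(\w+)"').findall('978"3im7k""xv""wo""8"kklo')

['3im7k', 'xv', 'wo', '8']

Because there's exactly one group, `findall` drops the full match and keeps group 1 from each hit.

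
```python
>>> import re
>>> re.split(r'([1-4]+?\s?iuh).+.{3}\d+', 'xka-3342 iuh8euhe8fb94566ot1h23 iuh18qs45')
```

This matches one or more of a character in [1-4] (lazy), then optionally whitespace, then the literal 'iuh' (captured); then one or more of any character, then exactly 3 of any character, then one or more of a digit.
The group in the pattern means `split` returns the separators' captures alongside the pieces.

['xka-', '3342 iuh', '']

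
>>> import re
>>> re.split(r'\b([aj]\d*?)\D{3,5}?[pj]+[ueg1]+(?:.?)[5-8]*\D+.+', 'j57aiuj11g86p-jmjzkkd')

['', 'j57', '']

The pattern matches a word boundary (`\b`, zero-width); then one of [aj], then zero or more of a digit (lazy) (captured); then 3 to 5 of a non-digit (lazy), then one or more of one of [pj], then one or more of one of [ueg1]; then optionally any character (non-capturing group); then zero or more of a character in [5-8], then one or more of a non-digit; then one or more of any character.
Matches to split on: at [0:21] → 'j57aiuj11g86p-jmjzkkd'.
Because the pattern has a capturing group, `split` also inserts each captured text between the pieces.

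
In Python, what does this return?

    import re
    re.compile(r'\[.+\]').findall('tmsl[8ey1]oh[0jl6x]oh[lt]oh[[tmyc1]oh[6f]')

No capturing groups, so `findall` returns the 1 full match string.

['[8ey1]oh[0jl6x]oh[lt]oh[[tmyc1]oh[6f]']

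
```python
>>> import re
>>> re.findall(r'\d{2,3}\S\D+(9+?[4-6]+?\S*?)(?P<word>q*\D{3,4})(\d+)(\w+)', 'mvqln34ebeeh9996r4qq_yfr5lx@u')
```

[('9996r4', 'qq_yfr', '5', 'lx')]

Lazy quantifiers expand one character at a time until the remainder of the pattern can match.
With 4 capturing groups, `findall` returns a 4-tuple per match.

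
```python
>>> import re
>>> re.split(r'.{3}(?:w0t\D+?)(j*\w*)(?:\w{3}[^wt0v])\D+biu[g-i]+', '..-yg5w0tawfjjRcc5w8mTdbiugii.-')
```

['..-', 'wfjjRcc5', '.-']

Pattern: exactly 3 of any character; then the literal 'w0t', then one or more of a non-digit (lazy) (non-capturing group); then zero or more of the literal 'j', then zero or more of a word character (captured); then exactly 3 of a word character, then any character except [wt0v] (non-capturing group); then one or more of a non-digit, then the literal 'biu', then one or more of a character in [g-i].
`re.split` interleaves the captured-group text with the surrounding fragments.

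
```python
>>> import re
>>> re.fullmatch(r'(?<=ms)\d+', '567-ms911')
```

None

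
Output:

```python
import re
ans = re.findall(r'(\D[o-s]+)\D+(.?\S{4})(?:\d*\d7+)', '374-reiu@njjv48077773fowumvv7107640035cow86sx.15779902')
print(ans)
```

This matches a non-digit, then one or more of a character in [o-s] (captured); then one or more of a non-digit; then optionally any character, then exactly 4 of a non-whitespace character (captured); then zero or more of a digit, then a digit, then one or more of a literal '7' (non-capturing group).
Scanning left to right: at [3:20] match '-reiu@njjv4807777', groups = ('-r', '48077'); at [21:32] match 'fowumvv7107', groups = ('fo', 'vv71'); at [38:50] match 'cow86sx.1577', groups = ('co', '86sx.').
`findall` packs the 2 group values into a tuple for every match.

[('-r', '48077'), ('fo', 'vv71'), ('co', '86sx.')]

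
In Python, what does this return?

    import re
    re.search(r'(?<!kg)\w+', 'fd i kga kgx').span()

(0, 2)

A negative assertion filters positions out without eating any characters.
The match spans [0:2] → 'fd'.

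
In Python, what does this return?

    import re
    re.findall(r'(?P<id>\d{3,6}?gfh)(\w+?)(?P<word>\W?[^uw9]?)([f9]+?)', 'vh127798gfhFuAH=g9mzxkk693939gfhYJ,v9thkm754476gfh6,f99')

[('127798gfh', 'FuAH', '=g', '9'), ('693939gfh', 'YJ', ',v', '9'), ('754476gfh', '6', ',f', '9')]

The pattern matches 3 to 6 of a digit (lazy), then the literal 'gfh' (captured as 'id'); then one or more of a word character (lazy) (captured); then optionally a non-word character, then optionally any character except [uw9] (captured as 'word'); then one or more of one of [f9] (lazy) (captured).
Walking the string: at [2:18] match '127798gfhFuAH=g9', groups = ('127798gfh', 'FuAH', '=g', '9'); at [23:37] match '693939gfhYJ,v9', groups = ('693939gfh', 'YJ', ',v', '9'); at [41:54] match '754476gfh6,f9', groups = ('754476gfh', '6', ',f', '9').
Multiple groups make `findall` return tuples — one 4-tuple for each match.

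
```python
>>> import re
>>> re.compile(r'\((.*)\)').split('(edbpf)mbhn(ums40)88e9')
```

['', 'edbpf)mbhn(ums40', '88e9']

Matches to split on: at [0:18] → '(edbpf)mbhn(ums40)'.
With a capturing group present, the delimiter's captured portion is kept in the result list.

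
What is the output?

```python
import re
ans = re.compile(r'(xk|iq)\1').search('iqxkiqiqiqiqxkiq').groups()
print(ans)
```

('iq',)

`\1` has to match the exact text group 1 already captured.
`re.search` tries every starting position until one works.
The match spans [4:8] → 'iqiq'.
Captured: group 1 = 'iq'.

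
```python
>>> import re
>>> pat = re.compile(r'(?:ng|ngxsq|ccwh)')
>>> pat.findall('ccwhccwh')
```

['ccwh', 'ccwh']

`findall` yields the raw match text (2 of them) because the pattern has no groups.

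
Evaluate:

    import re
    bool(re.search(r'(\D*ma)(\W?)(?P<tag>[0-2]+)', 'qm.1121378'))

False

Pattern: zero or more of a non-digit, then the literal 'ma' (captured); then optionally a non-word character (captured); then one or more of a character in [0-2] (captured as 'tag').
Unlike `match`, `search` isn't anchored — it looks for the pattern anywhere in the string.
Here no position works, so the call returns None, and `bool(None)` is False.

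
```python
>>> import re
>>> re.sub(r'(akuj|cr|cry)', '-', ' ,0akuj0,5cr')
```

' ,0-0,5-'

`sub` substitutes '-' at each match site.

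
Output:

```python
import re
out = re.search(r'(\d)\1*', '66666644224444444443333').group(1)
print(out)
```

6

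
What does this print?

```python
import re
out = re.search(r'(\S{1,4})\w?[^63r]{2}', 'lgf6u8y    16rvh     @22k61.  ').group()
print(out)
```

This matches 1 to 4 of a non-whitespace character (captured); then optionally a word character, then exactly 2 of any character except [63r].
`re.search` tries every starting position until one works.
The match spans [0:7] → 'lgf6u8y'.
Captured: group 1 = 'lgf6'.

lgf6u8y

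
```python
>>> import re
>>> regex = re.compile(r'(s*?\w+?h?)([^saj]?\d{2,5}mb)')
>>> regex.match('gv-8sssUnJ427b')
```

The pattern matches zero or more of the literal 's' (lazy), then one or more of a word character (lazy), then optionally a literal 'h' (captured); then optionally any character except [saj], then 2 to 5 of a digit, then the literal 'mb' (captured).
`re.match` only tries the pattern at the start of the string.
Here the pattern fails at index 0, so the call returns None.

None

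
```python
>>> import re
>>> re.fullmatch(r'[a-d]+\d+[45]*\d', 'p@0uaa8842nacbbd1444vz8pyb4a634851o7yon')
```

None

`re.fullmatch` is like wrapping the pattern in `^…$` (in single-line mode).
Here there's no way to consume every character, so the call returns None.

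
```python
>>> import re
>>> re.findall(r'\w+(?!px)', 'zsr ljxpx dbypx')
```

['zsr', 'ljxpx', 'dbypx']

A negative assertion filters positions out without eating any characters.
`findall` yields the raw match text (3 of them) because the pattern has no groups.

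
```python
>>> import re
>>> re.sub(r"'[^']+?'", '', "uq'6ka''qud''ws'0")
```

Each match is replaced by ''.

'uq0'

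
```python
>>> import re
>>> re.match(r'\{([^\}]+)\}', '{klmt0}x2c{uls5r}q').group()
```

`re.match` won't scan ahead — the pattern has to work from the very first character.
The match spans [0:7] → '{klmt0}'.
Captured: group 1 = 'klmt0'.

'{klmt0}'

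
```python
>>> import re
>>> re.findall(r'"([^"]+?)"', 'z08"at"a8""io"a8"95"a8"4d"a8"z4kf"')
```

Scanning left to right: at [3:7] match '"at"', group 1 = 'at'; at [10:14] match '"io"', group 1 = 'io'; at [16:20] match '"95"', group 1 = '95'; at [22:26] match '"4d"', group 1 = '4d'; at [28:34] match '"z4kf"', group 1 = 'z4kf'.
One capturing group, so `findall` returns just the captured substring from each match — 5 in all.

['at', 'io', '95', '4d', 'z4kf']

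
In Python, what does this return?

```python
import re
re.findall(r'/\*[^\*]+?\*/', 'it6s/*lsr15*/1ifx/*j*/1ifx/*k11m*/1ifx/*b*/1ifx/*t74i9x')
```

['/*lsr15*/', '/*j*/', '/*k11m*/', '/*b*/']

Scanning left to right: at [4:13] → '/*lsr15*/'; at [17:22] → '/*j*/'; at [26:34] → '/*k11m*/'; at [38:43] → '/*b*/'.
No capturing groups, so `findall` returns the 4 full match strings.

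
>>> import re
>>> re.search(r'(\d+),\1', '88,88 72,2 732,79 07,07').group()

'88,88'

`\1` has to match the exact text group 1 already captured.
The match spans [0:5] → '88,88'.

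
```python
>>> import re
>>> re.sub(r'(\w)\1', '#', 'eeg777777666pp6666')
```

'#g####6###'

`\1` has to match the exact text group 1 already captured.
`sub` substitutes '#' at each match site.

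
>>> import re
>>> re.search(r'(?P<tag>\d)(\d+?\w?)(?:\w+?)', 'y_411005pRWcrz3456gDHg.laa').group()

'4110'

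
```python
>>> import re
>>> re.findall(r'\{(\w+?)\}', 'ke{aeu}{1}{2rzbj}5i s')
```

Matches: at [2:7] match '{aeu}', group 1 = 'aeu'; at [7:10] match '{1}', group 1 = '1'; at [10:17] match '{2rzbj}', group 1 = '2rzbj'.
Because there's exactly one group, `findall` drops the full match and keeps group 1 from each hit.

['aeu', '1', '2rzbj']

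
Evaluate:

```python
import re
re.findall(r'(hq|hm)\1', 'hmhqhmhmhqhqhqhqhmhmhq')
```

`\1` is not a pattern — it's the concrete string captured by group 1, re-applied verbatim.
Matches: at [4:8] match 'hmhm', group 1 = 'hm'; at [8:12] match 'hqhq', group 1 = 'hq'; at [12:16] match 'hqhq', group 1 = 'hq'; at [16:20] match 'hmhm', group 1 = 'hm'.
`findall` collects group 1 from each match (4 total).

['hm', 'hq', 'hq', 'hm']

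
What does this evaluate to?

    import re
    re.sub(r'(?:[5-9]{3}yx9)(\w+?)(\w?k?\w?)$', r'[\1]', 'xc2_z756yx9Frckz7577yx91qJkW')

Lazy quantifiers expand one character at a time until the remainder of the pattern can match.
Each match is replaced using the text its own group 1 captured.

'xc2_z[Frckz7577yx91q]'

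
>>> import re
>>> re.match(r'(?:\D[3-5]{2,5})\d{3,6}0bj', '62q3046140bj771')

The pattern matches a non-digit, then 2 to 5 of a character in [3-5] (non-capturing group); then 3 to 6 of a digit, then the literal '0bj'.
`re.match` won't scan ahead — the pattern has to work from the very first character.
Here the pattern fails at index 0, so the call returns None.

None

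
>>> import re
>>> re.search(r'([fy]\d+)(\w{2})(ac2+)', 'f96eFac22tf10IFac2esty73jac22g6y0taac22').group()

'f96eFac22'

Pattern: one of [fy], then one or more of a digit (captured); then exactly 2 of a word character (captured); then the literal 'ac', then one or more of a literal '2' (captured).
`re.search` scans for the first position where the pattern succeeds.
The match spans [0:9] → 'f96eFac22'.
Captured: group 1 = 'f96', group 2 = 'eF', group 3 = 'ac22'.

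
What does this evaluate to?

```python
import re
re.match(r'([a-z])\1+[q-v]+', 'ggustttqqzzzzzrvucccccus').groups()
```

The match spans [0:9] → 'ggustttqq'.
Captured: group 1 = 'g'.

('g',)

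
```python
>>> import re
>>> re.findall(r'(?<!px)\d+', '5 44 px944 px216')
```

['5', '44', '44', '16']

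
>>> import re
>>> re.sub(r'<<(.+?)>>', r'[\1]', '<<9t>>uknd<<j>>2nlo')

'[9t]uknd[j]2nlo'

The replacement refers to a captured group, so each match is rewritten using its own captured text.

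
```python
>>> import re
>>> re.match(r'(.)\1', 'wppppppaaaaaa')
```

The backreference `\1` re-matches whatever the first group consumed, character for character.
`match` is anchored at position 0; if the pattern doesn't fit there, it returns None.
Here the pattern fails at index 0, so the call returns None.

None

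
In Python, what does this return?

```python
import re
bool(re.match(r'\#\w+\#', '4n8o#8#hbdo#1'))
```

False

With `match`, the pattern is implicitly anchored at the beginning.
Here the pattern fails at index 0, so the call returns None, and `bool(None)` is False.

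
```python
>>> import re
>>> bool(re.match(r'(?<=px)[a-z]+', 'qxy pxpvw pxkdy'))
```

False

With `match`, the pattern is implicitly anchored at the beginning.
Here the pattern fails at index 0, so the call returns None, and `bool(None)` is False.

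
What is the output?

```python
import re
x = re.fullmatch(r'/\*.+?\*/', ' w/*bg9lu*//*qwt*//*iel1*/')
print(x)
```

None

`re.fullmatch` requires the pattern to consume the entire string.
Here there's no way to consume every character, so the call returns None.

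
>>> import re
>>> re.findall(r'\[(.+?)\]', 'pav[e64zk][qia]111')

['e64zk', 'qia']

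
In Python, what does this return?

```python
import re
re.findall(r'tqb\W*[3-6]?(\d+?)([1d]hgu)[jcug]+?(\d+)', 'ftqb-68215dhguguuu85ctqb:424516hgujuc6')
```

[('8215', 'dhgu', '85')]

Pattern: the literal 'tqb', then zero or more of a non-word character, then optionally a character in [3-6]; then one or more of a digit (lazy) (captured); then one of [1d], then the literal 'hgu' (captured); then one or more of one of [jcug] (lazy); then one or more of a digit (captured).
Walking the string: at [1:20] match 'tqb-68215dhguguuu85', groups = ('8215', 'dhgu', '85').
Multiple groups make `findall` return tuples — one 3-tuple for the one match.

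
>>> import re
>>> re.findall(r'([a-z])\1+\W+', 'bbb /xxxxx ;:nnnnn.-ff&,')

['b', 'x', 'n', 'f']

`\1` has to match the exact text group 1 already captured.
Because there's exactly one group, `findall` drops the full match and keeps group 1 from each hit.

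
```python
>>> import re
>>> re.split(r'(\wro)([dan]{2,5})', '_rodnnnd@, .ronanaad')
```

['', '_ro', 'dnnnd', '@, .ronanaad']

Pattern: a word character, then the literal 'ro' (captured); then 2 to 5 of one of [dan] (captured).
Matches to split on: at [0:8] → '_rodnnnd'.
With a capturing group present, the delimiter's captured portion is kept in the result list.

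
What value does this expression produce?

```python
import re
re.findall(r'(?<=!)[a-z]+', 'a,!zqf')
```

['zqf']

Lookahead/lookbehind check context without consuming it, so the matched span excludes the asserted characters.
`findall` yields the raw match text (1 of them) because the pattern has no groups.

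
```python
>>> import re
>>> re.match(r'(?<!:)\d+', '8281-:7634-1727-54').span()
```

(0, 4)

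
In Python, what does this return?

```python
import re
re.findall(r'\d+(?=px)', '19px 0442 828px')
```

['19', '828']

The positive lookaround only admits positions where the adjacent text matches; those characters stay outside the span.
Matches: at [0:2] → '19'; at [10:13] → '828'.
Since nothing is captured, `findall` lists the 2 matched substrings directly.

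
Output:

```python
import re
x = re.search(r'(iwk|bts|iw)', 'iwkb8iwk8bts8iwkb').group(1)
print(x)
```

Alternation isn't longest-match — the leftmost alternative that fits at this position is chosen.
`search` walks the string left to right and returns the first match it finds.
The match spans [0:3] → 'iwk'.
Captured: group 1 = 'iwk'.

iwk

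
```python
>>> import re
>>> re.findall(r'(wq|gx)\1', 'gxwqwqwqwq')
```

['wq', 'wq']

A backreference is literal: `\1` must see the identical characters the first group matched.
Scanning left to right: at [2:6] match 'wqwq', group 1 = 'wq'; at [6:10] match 'wqwq', group 1 = 'wq'.
One capturing group, so `findall` returns just the captured substring from each match — 2 in all.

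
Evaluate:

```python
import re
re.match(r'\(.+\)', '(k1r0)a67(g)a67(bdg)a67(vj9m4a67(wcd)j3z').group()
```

'(k1r0)a67(g)a67(bdg)a67(vj9m4a67(wcd)'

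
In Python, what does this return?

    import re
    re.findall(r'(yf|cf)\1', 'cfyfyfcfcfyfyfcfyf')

['yf', 'cf', 'yf']

A backreference is literal: `\1` must see the identical characters the first group matched.
Because there's exactly one group, `findall` drops the full match and keeps group 1 from each hit.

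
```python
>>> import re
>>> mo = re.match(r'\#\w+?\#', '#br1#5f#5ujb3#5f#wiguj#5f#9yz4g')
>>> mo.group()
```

`match` is anchored at position 0; if the pattern doesn't fit there, it returns None.
The match spans [0:5] → '#br1#'.

'#br1#'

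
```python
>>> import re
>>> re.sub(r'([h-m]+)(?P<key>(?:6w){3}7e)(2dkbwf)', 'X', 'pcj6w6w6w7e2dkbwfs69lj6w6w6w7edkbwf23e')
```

'pcXs69lj6w6w6w7edkbwf23e'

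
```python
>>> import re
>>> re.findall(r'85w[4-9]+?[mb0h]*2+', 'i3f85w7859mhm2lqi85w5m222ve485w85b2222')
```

This matches the literal '85w', then one or more of a character in [4-9] (lazy); then zero or more of one of [mb0h], then one or more of the literal '2'.
Scanning left to right: at [3:14] → '85w7859mhm2'; at [17:25] → '85w5m222'; at [28:38] → '85w85b2222'.
`findall` yields the raw match text (3 of them) because the pattern has no groups.

['85w7859mhm2', '85w5m222', '85w85b2222']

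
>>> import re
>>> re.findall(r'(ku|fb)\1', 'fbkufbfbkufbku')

['fb']

`\1` is not a pattern — it's the concrete string captured by group 1, re-applied verbatim.
Scanning left to right: at [4:8] match 'fbfb', group 1 = 'fb'.
`findall` collects group 1 from the one match (1 total).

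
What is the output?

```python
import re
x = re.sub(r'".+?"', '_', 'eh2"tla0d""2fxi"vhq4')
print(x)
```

`sub` substitutes '_' at each match site.

eh2__vhq4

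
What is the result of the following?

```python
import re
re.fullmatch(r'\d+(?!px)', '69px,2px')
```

The negative lookaround is zero-width — it rules out positions where the adjacent text would match, without consuming anything.
`re.fullmatch` is like wrapping the pattern in `^…$` (in single-line mode).
Here there's no way to consume every character, so the call returns None.

None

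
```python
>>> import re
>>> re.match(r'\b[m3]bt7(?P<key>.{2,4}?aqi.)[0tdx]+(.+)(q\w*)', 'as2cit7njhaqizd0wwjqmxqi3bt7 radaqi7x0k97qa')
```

None

Pattern: a word boundary (`\b`, zero-width); then one of [m3], then the literal 'bt7'; then 2 to 4 of any character (lazy), then the literal 'aqi', then any character (captured as 'key'); then one or more of one of [0tdx]; then one or more of any character (captured); then the literal 'q', then zero or more of a word character (captured).
`re.match` only tries the pattern at the start of the string.
Here position 0 doesn't satisfy it, so the call returns None.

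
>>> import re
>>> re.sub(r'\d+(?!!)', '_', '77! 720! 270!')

Because the assertion is negative and zero-width, positions next to the forbidden text are skipped.
Matches: at [0:1] → '7'; at [4:6] → '72'; at [9:11] → '27'.
`sub` substitutes '_' at each match site.

'_7! _0! _0!'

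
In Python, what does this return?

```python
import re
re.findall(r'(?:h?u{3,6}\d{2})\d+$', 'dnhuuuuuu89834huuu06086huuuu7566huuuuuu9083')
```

['huuuuuu9083']

Pattern: optionally the literal 'h', then 3 to 6 of a literal 'u', then exactly 2 of a digit (non-capturing group); then one or more of a digit; then anchored at the end.
Scanning left to right: at [32:43] → 'huuuuuu9083'.
`findall` yields the raw match text (1 of them) because the pattern has no groups.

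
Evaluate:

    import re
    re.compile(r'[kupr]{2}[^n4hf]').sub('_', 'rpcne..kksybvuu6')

This matches exactly 2 of one of [kupr]; then any character except [n4hf].
Matches: at [0:3] → 'rpc'; at [7:10] → 'kks'; at [13:16] → 'uu6'.
`sub` substitutes '_' at each match site.

'_ne.._ybv_'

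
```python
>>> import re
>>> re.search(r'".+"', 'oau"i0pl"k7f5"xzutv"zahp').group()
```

The match spans [3:20] → '"i0pl"k7f5"xzutv"'.

'"i0pl"k7f5"xzutv"'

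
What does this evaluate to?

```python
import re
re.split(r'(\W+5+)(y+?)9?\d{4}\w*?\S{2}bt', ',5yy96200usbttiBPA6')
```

The pattern matches one or more of a non-word character, then one or more of a literal '5' (captured); then one or more of a literal 'y' (lazy) (captured); then optionally a literal '9'; then exactly 4 of a digit; then zero or more of a word character (lazy), then exactly 2 of a non-whitespace character, then the literal 'bt'.
Matches to split on: at [0:13] → ',5yy96200usbt'.
`re.split` interleaves the captured-group text with the surrounding fragments.

['', ',5', 'yy', 'tiBPA6']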